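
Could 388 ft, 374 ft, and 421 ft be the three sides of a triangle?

Yes

The longest side is 421, and the other two sum to 762.
Since 762 > 421, the triangle inequality holds.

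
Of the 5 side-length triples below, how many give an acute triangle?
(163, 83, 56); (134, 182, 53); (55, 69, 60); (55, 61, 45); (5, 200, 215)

(163,83,56): 56+83 ≤ 163, not a triangle
(134,182,53): 53²+134² = 20765 < 33124 = 182² → obtuse
(55,69,60): 55²+60² = 6625 > 4761 = 69² → acute
(55,61,45): 45²+55² = 5050 > 3721 = 61² → acute
(5,200,215): 5+200 ≤ 215, not a triangle
2 of the 5 are acute.

2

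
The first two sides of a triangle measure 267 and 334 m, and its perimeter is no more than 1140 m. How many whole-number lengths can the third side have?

Triangle inequality: 67 < x < 601. Perimeter ≤ 1140 gives x ≤ 1140 − 267 − 334 = 539.
So 67 < x ≤ 539; integers 68 through 539: 472 values.

472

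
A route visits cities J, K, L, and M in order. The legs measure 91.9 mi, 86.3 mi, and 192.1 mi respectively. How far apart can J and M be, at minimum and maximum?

The maximum is all hops collinear in one direction: 91.9 + 86.3 + 192.1 = 370.3.
The longest hop is 192.1; the others sum to 178.2. Folding the others back against it leaves at least 192.1 − 178.2 = 13.9.

13.9 ≤ JM ≤ 370.3 mi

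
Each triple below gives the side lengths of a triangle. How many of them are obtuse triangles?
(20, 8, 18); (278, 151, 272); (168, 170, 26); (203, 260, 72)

(20,8,18): 8²+18² = 388 < 400 = 20² → obtuse
(278,151,272): 151²+272² = 96785 > 77284 = 278² → acute
(168,170,26): 26²+168² = 28900 = 170² → right
(203,260,72): 72²+203² = 46393 < 67600 = 260² → obtuse
2 of the 4 are obtuse.

2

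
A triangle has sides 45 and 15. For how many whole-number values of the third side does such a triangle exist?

29

The third side lies in the open interval (30, 60).
Integers from 31 to 59 inclusive: 59 − 31 + 1 = 29.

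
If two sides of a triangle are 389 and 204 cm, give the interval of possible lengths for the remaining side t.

185 < t < 593

By the triangle inequality, t must be less than 389 + 204 = 593 and greater than |389 − 204| = 185.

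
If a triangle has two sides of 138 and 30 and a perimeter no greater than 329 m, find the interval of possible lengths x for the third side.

108 < x ≤ 161

Triangle inequality alone gives 108 < x < 168.
The perimeter condition gives x ≤ 329 − 138 − 30 = 161.
Intersecting the two: 108 < x ≤ 161.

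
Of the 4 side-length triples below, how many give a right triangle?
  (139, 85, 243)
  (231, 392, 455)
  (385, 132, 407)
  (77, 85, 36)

3

(139,85,243): 85+139 ≤ 243, not a triangle
(231,392,455): 231²+392² = 207025 = 455² → right
(385,132,407): 132²+385² = 165649 = 407² → right
(77,85,36): 36²+77² = 7225 = 85² → right
3 of the 4 are right.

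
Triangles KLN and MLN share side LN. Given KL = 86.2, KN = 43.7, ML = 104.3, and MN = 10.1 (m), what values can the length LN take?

94.2 < LN < 114.4

From triangle KLN: |86.2 − 43.7| < LN < 86.2 + 43.7, i.e. 42.5 < LN < 129.9.
From triangle MLN: 94.2 < LN < 114.4.
Both must hold, so LN lies in the intersection.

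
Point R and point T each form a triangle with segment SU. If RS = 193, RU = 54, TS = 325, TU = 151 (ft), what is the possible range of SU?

From triangle RSU: |193 − 54| < SU < 193 + 54, i.e. 139 < SU < 247.
From triangle TSU: 174 < SU < 476.
Both must hold, so SU lies in the intersection.

174 < SU < 247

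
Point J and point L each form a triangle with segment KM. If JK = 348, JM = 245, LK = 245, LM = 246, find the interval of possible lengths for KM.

103 < KM < 491

From triangle JKM: |348 − 245| < KM < 348 + 245, i.e. 103 < KM < 593.
From triangle LKM: 1 < KM < 491.
Both must hold, so KM lies in the intersection.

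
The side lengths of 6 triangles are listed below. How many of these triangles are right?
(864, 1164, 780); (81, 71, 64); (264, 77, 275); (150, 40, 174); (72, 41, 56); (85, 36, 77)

3

(864,1164,780): 780²+864² = 1354896 = 1164² → right
(81,71,64): 64²+71² = 9137 > 6561 = 81² → acute
(264,77,275): 77²+264² = 75625 = 275² → right
(150,40,174): 40²+150² = 24100 < 30276 = 174² → obtuse
(72,41,56): 41²+56² = 4817 < 5184 = 72² → obtuse
(85,36,77): 36²+77² = 7225 = 85² → right
3 of the 6 are right.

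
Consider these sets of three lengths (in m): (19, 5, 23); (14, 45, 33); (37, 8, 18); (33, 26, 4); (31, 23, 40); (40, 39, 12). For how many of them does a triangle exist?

4

(5,19,23): 5+19 > 23 → valid
(14,33,45): 14+33 > 45 → valid
(8,18,37): 8+18 ≤ 37 → not valid
(4,26,33): 4+26 ≤ 33 → not valid
(23,31,40): 23+31 > 40 → valid
(12,39,40): 12+39 > 40 → valid
4 of the 6 triples form a triangle.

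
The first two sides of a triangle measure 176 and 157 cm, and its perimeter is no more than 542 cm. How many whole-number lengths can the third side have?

190

Triangle inequality: 19 < x < 333. Perimeter ≤ 542 gives x ≤ 542 − 176 − 157 = 209.
So 19 < x ≤ 209; integers 20 through 209: 190 values.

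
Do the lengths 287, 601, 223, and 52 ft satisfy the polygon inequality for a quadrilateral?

No

For a quadrilateral, each side must be shorter than the sum of the others.
Here the longest side is 601, but the remaining 3 sides sum to only 562.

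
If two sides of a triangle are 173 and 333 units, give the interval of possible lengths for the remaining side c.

By the triangle inequality, c must be less than 173 + 333 = 506 and greater than |173 − 333| = 160.

160 < c < 506 (units)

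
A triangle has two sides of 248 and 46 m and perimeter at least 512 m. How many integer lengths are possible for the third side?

76

Triangle inequality: 202 < x < 294. Perimeter ≥ 512 gives x ≥ 512 − 248 − 46 = 218.
So 218 ≤ x < 294; integers 218 through 293: 76 values.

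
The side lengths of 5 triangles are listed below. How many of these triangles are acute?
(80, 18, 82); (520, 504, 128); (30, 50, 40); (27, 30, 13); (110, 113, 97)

(80,18,82): 18²+80² = 6724 = 82² → right
(520,504,128): 128²+504² = 270400 = 520² → right
(30,50,40): 30²+40² = 2500 = 50² → right
(27,30,13): 13²+27² = 898 < 900 = 30² → obtuse
(110,113,97): 97²+110² = 21509 > 12769 = 113² → acute
1 of the 5 is acute.

1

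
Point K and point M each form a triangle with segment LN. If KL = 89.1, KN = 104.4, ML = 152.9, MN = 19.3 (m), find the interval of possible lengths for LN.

133.6 < LN < 172.2

From triangle KLN: |89.1 − 104.4| < LN < 89.1 + 104.4, i.e. 15.3 < LN < 193.5.
From triangle MLN: 133.6 < LN < 172.2.
Both must hold, so LN lies in the intersection.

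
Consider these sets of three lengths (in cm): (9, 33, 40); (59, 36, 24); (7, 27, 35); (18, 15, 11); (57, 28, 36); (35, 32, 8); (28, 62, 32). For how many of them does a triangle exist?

5

(9,33,40): 9+33 > 40 → valid
(24,36,59): 24+36 > 59 → valid
(7,27,35): 7+27 ≤ 35 → not valid
(11,15,18): 11+15 > 18 → valid
(28,36,57): 28+36 > 57 → valid
(8,32,35): 8+32 > 35 → valid
(28,32,62): 28+32 ≤ 62 → not valid
5 of the 7 triples form a triangle.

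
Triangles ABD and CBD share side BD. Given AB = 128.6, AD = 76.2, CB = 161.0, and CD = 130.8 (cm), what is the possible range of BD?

52.4 < BD < 204.8

From triangle ABD: |128.6 − 76.2| < BD < 128.6 + 76.2, i.e. 52.4 < BD < 204.8.
From triangle CBD: 30.2 < BD < 291.8.
Both must hold, so BD lies in the intersection.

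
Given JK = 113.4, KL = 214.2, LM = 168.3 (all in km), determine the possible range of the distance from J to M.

0 ≤ JM ≤ 495.9 km

The maximum is all hops collinear in one direction: 113.4 + 214.2 + 168.3 = 495.9.
The longest hop is 214.2; the others sum to 281.7. Since 214.2 ≤ 281.7, the path can fold back on itself completely, so the minimum distance is 0.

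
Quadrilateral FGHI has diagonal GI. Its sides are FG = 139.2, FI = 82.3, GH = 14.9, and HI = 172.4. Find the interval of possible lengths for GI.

157.5 < GI < 187.3

From triangle FGI: |139.2 − 82.3| < GI < 139.2 + 82.3, i.e. 56.9 < GI < 221.5.
From triangle HGI: 157.5 < GI < 187.3.
Both must hold, so GI lies in the intersection.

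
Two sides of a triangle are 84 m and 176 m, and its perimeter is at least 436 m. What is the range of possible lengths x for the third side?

176 ≤ x < 260

Triangle inequality alone gives 92 < x < 260.
The perimeter condition gives x ≥ 436 − 84 − 176 = 176.
Intersecting the two: 176 ≤ x < 260.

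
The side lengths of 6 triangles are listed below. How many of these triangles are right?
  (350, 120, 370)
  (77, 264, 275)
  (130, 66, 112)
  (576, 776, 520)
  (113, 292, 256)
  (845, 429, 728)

5

(350,120,370): 120²+350² = 136900 = 370² → right
(77,264,275): 77²+264² = 75625 = 275² → right
(130,66,112): 66²+112² = 16900 = 130² → right
(576,776,520): 520²+576² = 602176 = 776² → right
(113,292,256): 113²+256² = 78305 < 85264 = 292² → obtuse
(845,429,728): 429²+728² = 714025 = 845² → right
5 of the 6 are right.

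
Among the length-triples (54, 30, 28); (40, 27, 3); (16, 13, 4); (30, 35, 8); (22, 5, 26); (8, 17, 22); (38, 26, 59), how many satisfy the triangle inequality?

6

(28,30,54): 28+30 > 54 → valid
(3,27,40): 3+27 ≤ 40 → not valid
(4,13,16): 4+13 > 16 → valid
(8,30,35): 8+30 > 35 → valid
(5,22,26): 5+22 > 26 → valid
(8,17,22): 8+17 > 22 → valid
(26,38,59): 26+38 > 59 → valid
6 of the 7 triples form a triangle.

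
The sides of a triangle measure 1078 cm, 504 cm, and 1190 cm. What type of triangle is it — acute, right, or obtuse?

Compare the square of the longest side to the sum of squares of the other two: 504² + 1078² = 1416100 = 1190².

right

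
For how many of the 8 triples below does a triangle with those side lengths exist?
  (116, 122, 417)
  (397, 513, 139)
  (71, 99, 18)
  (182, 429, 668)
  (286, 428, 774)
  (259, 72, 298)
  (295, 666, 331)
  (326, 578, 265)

3

(116,122,417): 116+122 ≤ 417 → not valid
(139,397,513): 139+397 > 513 → valid
(18,71,99): 18+71 ≤ 99 → not valid
(182,429,668): 182+429 ≤ 668 → not valid
(286,428,774): 286+428 ≤ 774 → not valid
(72,259,298): 72+259 > 298 → valid
(295,331,666): 295+331 ≤ 666 → not valid
(265,326,578): 265+326 > 578 → valid
3 of the 8 triples form a triangle.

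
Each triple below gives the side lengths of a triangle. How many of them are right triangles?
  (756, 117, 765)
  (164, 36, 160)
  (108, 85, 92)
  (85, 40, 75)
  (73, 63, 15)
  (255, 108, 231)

4

(756,117,765): 117²+756² = 585225 = 765² → right
(164,36,160): 36²+160² = 26896 = 164² → right
(108,85,92): 85²+92² = 15689 > 11664 = 108² → acute
(85,40,75): 40²+75² = 7225 = 85² → right
(73,63,15): 15²+63² = 4194 < 5329 = 73² → obtuse
(255,108,231): 108²+231² = 65025 = 255² → right
4 of the 6 are right.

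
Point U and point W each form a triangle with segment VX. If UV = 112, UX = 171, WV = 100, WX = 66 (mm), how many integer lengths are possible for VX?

From triangle UVX: 59 < VX < 283.
From triangle WVX: 34 < VX < 166.
Intersection: 59 < VX < 166, so integers 60 through 165: 106 values.

106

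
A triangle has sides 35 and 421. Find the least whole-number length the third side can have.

387

The third side must be strictly greater than |35 − 421| = 386.
The smallest integer above 386 is 387.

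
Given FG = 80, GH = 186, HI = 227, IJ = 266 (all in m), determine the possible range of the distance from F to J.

0 ≤ FJ ≤ 759 m

The maximum is all hops collinear in one direction: 80 + 186 + 227 + 266 = 759.
The longest hop is 266; the others sum to 493. Since 266 ≤ 493, the path can fold back on itself completely, so the minimum distance is 0.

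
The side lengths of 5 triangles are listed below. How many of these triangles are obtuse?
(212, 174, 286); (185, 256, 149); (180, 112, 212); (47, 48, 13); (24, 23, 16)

(212,174,286): 174²+212² = 75220 < 81796 = 286² → obtuse
(185,256,149): 149²+185² = 56426 < 65536 = 256² → obtuse
(180,112,212): 112²+180² = 44944 = 212² → right
(47,48,13): 13²+47² = 2378 > 2304 = 48² → acute
(24,23,16): 16²+23² = 785 > 576 = 24² → acute
2 of the 5 are obtuse.

2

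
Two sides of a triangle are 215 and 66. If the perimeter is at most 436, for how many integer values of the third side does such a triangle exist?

6

Triangle inequality: 149 < x < 281. Perimeter ≤ 436 gives x ≤ 436 − 215 − 66 = 155.
So 149 < x ≤ 155; integers 150 through 155: 6 values.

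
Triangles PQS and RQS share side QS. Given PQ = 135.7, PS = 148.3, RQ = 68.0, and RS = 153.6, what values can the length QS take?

85.6 < QS < 221.6

From triangle PQS: |135.7 − 148.3| < QS < 135.7 + 148.3, i.e. 12.6 < QS < 284.0.
From triangle RQS: 85.6 < QS < 221.6.
Both must hold, so QS lies in the intersection.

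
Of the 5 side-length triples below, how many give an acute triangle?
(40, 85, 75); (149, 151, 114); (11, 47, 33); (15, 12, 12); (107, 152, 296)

2

(40,85,75): 40²+75² = 7225 = 85² → right
(149,151,114): 114²+149² = 35197 > 22801 = 151² → acute
(11,47,33): 11+33 ≤ 47, not a triangle
(15,12,12): 12²+12² = 288 > 225 = 15² → acute
(107,152,296): 107+152 ≤ 296, not a triangle
2 of the 5 are acute.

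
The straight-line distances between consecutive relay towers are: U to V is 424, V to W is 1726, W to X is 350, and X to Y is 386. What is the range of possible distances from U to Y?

566 ≤ UY ≤ 2886

The maximum is all hops collinear in one direction: 424 + 1726 + 350 + 386 = 2886.
The longest hop is 1726; the others sum to 1160. Folding the others back against it leaves at least 1726 − 1160 = 566.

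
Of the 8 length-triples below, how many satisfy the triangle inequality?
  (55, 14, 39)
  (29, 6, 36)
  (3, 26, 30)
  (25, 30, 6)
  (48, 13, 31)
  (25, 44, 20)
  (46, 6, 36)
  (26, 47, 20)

2

(14,39,55): 14+39 ≤ 55 → not valid
(6,29,36): 6+29 ≤ 36 → not valid
(3,26,30): 3+26 ≤ 30 → not valid
(6,25,30): 6+25 > 30 → valid
(13,31,48): 13+31 ≤ 48 → not valid
(20,25,44): 20+25 > 44 → valid
(6,36,46): 6+36 ≤ 46 → not valid
(20,26,47): 20+26 ≤ 47 → not valid
2 of the 8 triples form a triangle.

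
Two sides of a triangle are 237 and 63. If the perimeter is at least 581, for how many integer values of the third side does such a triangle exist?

19

Triangle inequality: 174 < x < 300. Perimeter ≥ 581 gives x ≥ 581 − 237 − 63 = 281.
So 281 ≤ x < 300; integers 281 through 299: 19 values.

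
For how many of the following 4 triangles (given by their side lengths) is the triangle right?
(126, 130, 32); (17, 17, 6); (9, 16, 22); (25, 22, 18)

1

(126,130,32): 32²+126² = 16900 = 130² → right
(17,17,6): 6²+17² = 325 > 289 = 17² → acute
(9,16,22): 9²+16² = 337 < 484 = 22² → obtuse
(25,22,18): 18²+22² = 808 > 625 = 25² → acute
1 of the 4 is right.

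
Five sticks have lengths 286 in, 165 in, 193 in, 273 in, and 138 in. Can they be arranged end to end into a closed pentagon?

A pentagon exists iff every side is shorter than the sum of the others — equivalently, the longest side is less than the sum of the rest.
Longest side 286 < 769 (sum of the remaining 4), so yes.

Yes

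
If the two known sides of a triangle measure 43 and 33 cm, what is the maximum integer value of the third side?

75

The third side must be strictly less than 43 + 33 = 76.
The largest integer below 76 is 75.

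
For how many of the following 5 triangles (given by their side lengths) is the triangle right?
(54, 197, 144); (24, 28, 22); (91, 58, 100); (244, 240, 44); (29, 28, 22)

1

(54,197,144): 54²+144² = 23652 < 38809 = 197² → obtuse
(24,28,22): 22²+24² = 1060 > 784 = 28² → acute
(91,58,100): 58²+91² = 11645 > 10000 = 100² → acute
(244,240,44): 44²+240² = 59536 = 244² → right
(29,28,22): 22²+28² = 1268 > 841 = 29² → acute
1 of the 5 is right.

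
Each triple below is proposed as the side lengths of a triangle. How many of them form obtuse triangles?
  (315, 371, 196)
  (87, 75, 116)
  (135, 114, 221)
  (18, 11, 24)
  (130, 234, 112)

4

(315,371,196): 196²+315² = 137641 = 371² → right
(87,75,116): 75²+87² = 13194 < 13456 = 116² → obtuse
(135,114,221): 114²+135² = 31221 < 48841 = 221² → obtuse
(18,11,24): 11²+18² = 445 < 576 = 24² → obtuse
(130,234,112): 112²+130² = 29444 < 54756 = 234² → obtuse
4 of the 5 are obtuse.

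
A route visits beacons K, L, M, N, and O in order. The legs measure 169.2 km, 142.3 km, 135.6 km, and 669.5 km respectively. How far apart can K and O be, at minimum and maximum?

The maximum is all hops collinear in one direction: 169.2 + 142.3 + 135.6 + 669.5 = 1116.6.
The longest hop is 669.5; the others sum to 447.1. Folding the others back against it leaves at least 669.5 − 447.1 = 222.4.

222.4 ≤ KO ≤ 1116.6 km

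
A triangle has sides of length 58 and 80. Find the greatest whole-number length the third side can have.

The third side must be strictly less than 58 + 80 = 138.
The largest integer below 138 is 137.

137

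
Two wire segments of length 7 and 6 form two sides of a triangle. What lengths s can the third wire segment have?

By the triangle inequality, s must be less than 7 + 6 = 13 and greater than |7 − 6| = 1.

1 < s < 13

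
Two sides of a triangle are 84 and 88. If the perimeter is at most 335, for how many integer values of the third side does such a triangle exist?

159

Triangle inequality: 4 < x < 172. Perimeter ≤ 335 gives x ≤ 335 − 84 − 88 = 163.
So 4 < x ≤ 163; integers 5 through 163: 159 values.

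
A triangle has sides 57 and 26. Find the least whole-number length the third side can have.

32

The third side must be strictly greater than |57 − 26| = 31.
The smallest integer above 31 is 32.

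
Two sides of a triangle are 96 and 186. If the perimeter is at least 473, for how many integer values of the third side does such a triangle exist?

91

Triangle inequality: 90 < x < 282. Perimeter ≥ 473 gives x ≥ 473 − 96 − 186 = 191.
So 191 ≤ x < 282; integers 191 through 281: 91 values.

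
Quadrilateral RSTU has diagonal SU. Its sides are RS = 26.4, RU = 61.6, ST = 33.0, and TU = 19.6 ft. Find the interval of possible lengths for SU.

35.2 < SU < 52.6

From triangle RSU: |26.4 − 61.6| < SU < 26.4 + 61.6, i.e. 35.2 < SU < 88.0.
From triangle TSU: 13.4 < SU < 52.6.
Both must hold, so SU lies in the intersection.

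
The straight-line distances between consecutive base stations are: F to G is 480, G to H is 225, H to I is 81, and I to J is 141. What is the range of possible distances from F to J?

33 ≤ FJ ≤ 927

The maximum is all hops collinear in one direction: 480 + 225 + 81 + 141 = 927.
The longest hop is 480; the others sum to 447. Folding the others back against it leaves at least 480 − 447 = 33.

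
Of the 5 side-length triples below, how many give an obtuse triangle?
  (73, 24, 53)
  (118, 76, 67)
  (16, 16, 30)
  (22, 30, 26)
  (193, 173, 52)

(73,24,53): 24²+53² = 3385 < 5329 = 73² → obtuse
(118,76,67): 67²+76² = 10265 < 13924 = 118² → obtuse
(16,16,30): 16²+16² = 512 < 900 = 30² → obtuse
(22,30,26): 22²+26² = 1160 > 900 = 30² → acute
(193,173,52): 52²+173² = 32633 < 37249 = 193² → obtuse
4 of the 5 are obtuse.

4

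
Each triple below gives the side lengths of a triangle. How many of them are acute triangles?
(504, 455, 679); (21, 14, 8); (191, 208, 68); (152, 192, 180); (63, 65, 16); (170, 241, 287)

2

(504,455,679): 455²+504² = 461041 = 679² → right
(21,14,8): 8²+14² = 260 < 441 = 21² → obtuse
(191,208,68): 68²+191² = 41105 < 43264 = 208² → obtuse
(152,192,180): 152²+180² = 55504 > 36864 = 192² → acute
(63,65,16): 16²+63² = 4225 = 65² → right
(170,241,287): 170²+241² = 86981 > 82369 = 287² → acute
2 of the 6 are acute.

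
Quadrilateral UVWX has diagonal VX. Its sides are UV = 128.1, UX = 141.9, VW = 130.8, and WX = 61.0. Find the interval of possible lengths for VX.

From triangle UVX: |128.1 − 141.9| < VX < 128.1 + 141.9, i.e. 13.8 < VX < 270.0.
From triangle WVX: 69.8 < VX < 191.8.
Both must hold, so VX lies in the intersection.

69.8 < VX < 191.8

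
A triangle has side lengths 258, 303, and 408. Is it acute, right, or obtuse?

Compare the square of the longest side to the sum of squares of the other two: 258² + 303² = 158373 < 166464 = 408².

obtuse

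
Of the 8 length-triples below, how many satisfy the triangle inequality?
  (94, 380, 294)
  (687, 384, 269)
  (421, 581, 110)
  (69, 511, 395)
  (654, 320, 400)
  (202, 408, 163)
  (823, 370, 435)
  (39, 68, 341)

(94,294,380): 94+294 > 380 → valid
(269,384,687): 269+384 ≤ 687 → not valid
(110,421,581): 110+421 ≤ 581 → not valid
(69,395,511): 69+395 ≤ 511 → not valid
(320,400,654): 320+400 > 654 → valid
(163,202,408): 163+202 ≤ 408 → not valid
(370,435,823): 370+435 ≤ 823 → not valid
(39,68,341): 39+68 ≤ 341 → not valid
2 of the 8 triples form a triangle.

2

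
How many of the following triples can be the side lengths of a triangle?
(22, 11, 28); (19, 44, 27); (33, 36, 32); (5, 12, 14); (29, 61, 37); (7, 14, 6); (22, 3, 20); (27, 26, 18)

7

(11,22,28): 11+22 > 28 → valid
(19,27,44): 19+27 > 44 → valid
(32,33,36): 32+33 > 36 → valid
(5,12,14): 5+12 > 14 → valid
(29,37,61): 29+37 > 61 → valid
(6,7,14): 6+7 ≤ 14 → not valid
(3,20,22): 3+20 > 22 → valid
(18,26,27): 18+26 > 27 → valid
7 of the 8 triples form a triangle.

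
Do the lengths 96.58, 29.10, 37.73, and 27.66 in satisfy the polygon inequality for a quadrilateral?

No

For a quadrilateral, each side must be shorter than the sum of the others.
Here the longest side is 96.58, but the remaining 3 sides sum to only 94.49.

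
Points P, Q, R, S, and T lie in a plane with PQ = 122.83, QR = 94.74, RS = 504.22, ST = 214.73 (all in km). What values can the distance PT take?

The maximum is all hops collinear in one direction: 122.83 + 94.74 + 504.22 + 214.73 = 936.52.
The longest hop is 504.22; the others sum to 432.30. Folding the others back against it leaves at least 504.22 − 432.30 = 71.92.

71.92 ≤ PT ≤ 936.52 km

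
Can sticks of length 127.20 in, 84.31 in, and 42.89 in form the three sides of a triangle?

The two shorter sides sum to 127.20, exactly equal to the longest side 127.20.
That gives only a degenerate (flat) triangle — the inequality must be strict.

No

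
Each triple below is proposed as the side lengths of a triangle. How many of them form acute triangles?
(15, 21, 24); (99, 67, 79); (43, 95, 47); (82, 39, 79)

3

(15,21,24): 15²+21² = 666 > 576 = 24² → acute
(99,67,79): 67²+79² = 10730 > 9801 = 99² → acute
(43,95,47): 43+47 ≤ 95, not a triangle
(82,39,79): 39²+79² = 7762 > 6724 = 82² → acute
3 of the 4 are acute.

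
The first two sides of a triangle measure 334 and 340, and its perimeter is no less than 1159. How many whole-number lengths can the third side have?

189

Triangle inequality: 6 < x < 674. Perimeter ≥ 1159 gives x ≥ 1159 − 334 − 340 = 485.
So 485 ≤ x < 674; integers 485 through 673: 189 values.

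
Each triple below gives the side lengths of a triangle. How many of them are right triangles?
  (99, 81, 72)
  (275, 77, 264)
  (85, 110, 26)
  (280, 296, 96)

(99,81,72): 72²+81² = 11745 > 9801 = 99² → acute
(275,77,264): 77²+264² = 75625 = 275² → right
(85,110,26): 26²+85² = 7901 < 12100 = 110² → obtuse
(280,296,96): 96²+280² = 87616 = 296² → right
2 of the 4 are right.

2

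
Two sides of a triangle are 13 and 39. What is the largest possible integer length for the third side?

51

The third side must be strictly less than 13 + 39 = 52.
The largest integer below 52 is 51.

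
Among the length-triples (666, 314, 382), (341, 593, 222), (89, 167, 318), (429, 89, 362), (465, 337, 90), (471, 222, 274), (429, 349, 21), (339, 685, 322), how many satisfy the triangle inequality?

(314,382,666): 314+382 > 666 → valid
(222,341,593): 222+341 ≤ 593 → not valid
(89,167,318): 89+167 ≤ 318 → not valid
(89,362,429): 89+362 > 429 → valid
(90,337,465): 90+337 ≤ 465 → not valid
(222,274,471): 222+274 > 471 → valid
(21,349,429): 21+349 ≤ 429 → not valid
(322,339,685): 322+339 ≤ 685 → not valid
3 of the 8 triples form a triangle.

3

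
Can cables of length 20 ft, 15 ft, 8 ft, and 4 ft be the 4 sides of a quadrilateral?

Yes

A quadrilateral exists iff every side is shorter than the sum of the others — equivalently, the longest side is less than the sum of the rest.
Longest side 20 < 27 (sum of the remaining 3), so yes.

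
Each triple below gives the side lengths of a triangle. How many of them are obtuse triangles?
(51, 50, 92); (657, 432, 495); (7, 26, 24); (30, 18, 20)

3

(51,50,92): 50²+51² = 5101 < 8464 = 92² → obtuse
(657,432,495): 432²+495² = 431649 = 657² → right
(7,26,24): 7²+24² = 625 < 676 = 26² → obtuse
(30,18,20): 18²+20² = 724 < 900 = 30² → obtuse
3 of the 4 are obtuse.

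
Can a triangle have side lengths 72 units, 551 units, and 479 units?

No

The two shorter sides sum to 551, exactly equal to the longest side 551.
That gives only a degenerate (flat) triangle — the inequality must be strict.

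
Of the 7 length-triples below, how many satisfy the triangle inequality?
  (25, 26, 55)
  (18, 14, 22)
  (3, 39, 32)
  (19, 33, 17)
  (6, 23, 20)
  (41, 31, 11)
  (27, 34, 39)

(25,26,55): 25+26 ≤ 55 → not valid
(14,18,22): 14+18 > 22 → valid
(3,32,39): 3+32 ≤ 39 → not valid
(17,19,33): 17+19 > 33 → valid
(6,20,23): 6+20 > 23 → valid
(11,31,41): 11+31 > 41 → valid
(27,34,39): 27+34 > 39 → valid
5 of the 7 triples form a triangle.

5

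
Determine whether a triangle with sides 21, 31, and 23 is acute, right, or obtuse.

Compare the square of the longest side to the sum of squares of the other two: 21² + 23² = 970 > 961 = 31².

acute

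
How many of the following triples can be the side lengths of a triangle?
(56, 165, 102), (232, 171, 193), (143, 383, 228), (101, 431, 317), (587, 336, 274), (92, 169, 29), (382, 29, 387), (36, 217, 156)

3

(56,102,165): 56+102 ≤ 165 → not valid
(171,193,232): 171+193 > 232 → valid
(143,228,383): 143+228 ≤ 383 → not valid
(101,317,431): 101+317 ≤ 431 → not valid
(274,336,587): 274+336 > 587 → valid
(29,92,169): 29+92 ≤ 169 → not valid
(29,382,387): 29+382 > 387 → valid
(36,156,217): 36+156 ≤ 217 → not valid
3 of the 8 triples form a triangle.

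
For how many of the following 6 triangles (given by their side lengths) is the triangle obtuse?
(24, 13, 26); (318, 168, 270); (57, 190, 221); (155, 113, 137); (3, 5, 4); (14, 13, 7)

(24,13,26): 13²+24² = 745 > 676 = 26² → acute
(318,168,270): 168²+270² = 101124 = 318² → right
(57,190,221): 57²+190² = 39349 < 48841 = 221² → obtuse
(155,113,137): 113²+137² = 31538 > 24025 = 155² → acute
(3,5,4): 3²+4² = 25 = 5² → right
(14,13,7): 7²+13² = 218 > 196 = 14² → acute
1 of the 6 is obtuse.

1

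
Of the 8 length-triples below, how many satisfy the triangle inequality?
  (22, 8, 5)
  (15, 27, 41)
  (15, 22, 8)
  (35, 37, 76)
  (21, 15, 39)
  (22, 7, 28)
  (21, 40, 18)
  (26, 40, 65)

(5,8,22): 5+8 ≤ 22 → not valid
(15,27,41): 15+27 > 41 → valid
(8,15,22): 8+15 > 22 → valid
(35,37,76): 35+37 ≤ 76 → not valid
(15,21,39): 15+21 ≤ 39 → not valid
(7,22,28): 7+22 > 28 → valid
(18,21,40): 18+21 ≤ 40 → not valid
(26,40,65): 26+40 > 65 → valid
4 of the 8 triples form a triangle.

4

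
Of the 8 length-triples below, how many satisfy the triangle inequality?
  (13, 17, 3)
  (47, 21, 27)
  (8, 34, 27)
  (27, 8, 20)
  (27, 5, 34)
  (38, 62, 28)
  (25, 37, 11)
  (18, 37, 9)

(3,13,17): 3+13 ≤ 17 → not valid
(21,27,47): 21+27 > 47 → valid
(8,27,34): 8+27 > 34 → valid
(8,20,27): 8+20 > 27 → valid
(5,27,34): 5+27 ≤ 34 → not valid
(28,38,62): 28+38 > 62 → valid
(11,25,37): 11+25 ≤ 37 → not valid
(9,18,37): 9+18 ≤ 37 → not valid
4 of the 8 triples form a triangle.

4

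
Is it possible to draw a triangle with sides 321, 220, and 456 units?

Yes

The longest side is 456, and the other two sum to 541.
Since 541 > 456, the triangle inequality holds.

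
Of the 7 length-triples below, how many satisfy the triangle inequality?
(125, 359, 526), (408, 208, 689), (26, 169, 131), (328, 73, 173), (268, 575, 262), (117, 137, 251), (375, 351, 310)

2

(125,359,526): 125+359 ≤ 526 → not valid
(208,408,689): 208+408 ≤ 689 → not valid
(26,131,169): 26+131 ≤ 169 → not valid
(73,173,328): 73+173 ≤ 328 → not valid
(262,268,575): 262+268 ≤ 575 → not valid
(117,137,251): 117+137 > 251 → valid
(310,351,375): 310+351 > 375 → valid
2 of the 7 triples form a triangle.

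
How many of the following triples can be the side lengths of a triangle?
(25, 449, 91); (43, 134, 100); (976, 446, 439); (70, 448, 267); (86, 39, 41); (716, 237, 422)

(25,91,449): 25+91 ≤ 449 → not valid
(43,100,134): 43+100 > 134 → valid
(439,446,976): 439+446 ≤ 976 → not valid
(70,267,448): 70+267 ≤ 448 → not valid
(39,41,86): 39+41 ≤ 86 → not valid
(237,422,716): 237+422 ≤ 716 → not valid
1 of the 6 triples forms a triangle.

1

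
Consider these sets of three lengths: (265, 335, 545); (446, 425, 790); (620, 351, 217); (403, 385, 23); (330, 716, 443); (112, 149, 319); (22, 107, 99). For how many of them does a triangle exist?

5

(265,335,545): 265+335 > 545 → valid
(425,446,790): 425+446 > 790 → valid
(217,351,620): 217+351 ≤ 620 → not valid
(23,385,403): 23+385 > 403 → valid
(330,443,716): 330+443 > 716 → valid
(112,149,319): 112+149 ≤ 319 → not valid
(22,99,107): 22+99 > 107 → valid
5 of the 7 triples form a triangle.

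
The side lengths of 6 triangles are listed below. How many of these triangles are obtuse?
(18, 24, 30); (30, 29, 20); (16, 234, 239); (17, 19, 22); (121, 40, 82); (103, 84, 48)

3

(18,24,30): 18²+24² = 900 = 30² → right
(30,29,20): 20²+29² = 1241 > 900 = 30² → acute
(16,234,239): 16²+234² = 55012 < 57121 = 239² → obtuse
(17,19,22): 17²+19² = 650 > 484 = 22² → acute
(121,40,82): 40²+82² = 8324 < 14641 = 121² → obtuse
(103,84,48): 48²+84² = 9360 < 10609 = 103² → obtuse
3 of the 6 are obtuse.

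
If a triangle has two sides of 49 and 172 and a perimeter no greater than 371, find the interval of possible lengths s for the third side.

123 < s ≤ 150

Triangle inequality alone gives 123 < s < 221.
The perimeter condition gives s ≤ 371 − 49 − 172 = 150.
Intersecting the two: 123 < s ≤ 150.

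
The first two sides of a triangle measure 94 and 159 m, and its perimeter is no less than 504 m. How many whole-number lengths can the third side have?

2

Triangle inequality: 65 < x < 253. Perimeter ≥ 504 gives x ≥ 504 − 94 − 159 = 251.
So 251 ≤ x < 253; integers 251 through 252: 2 values.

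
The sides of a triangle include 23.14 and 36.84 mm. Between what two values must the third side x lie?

By the triangle inequality, x must be less than 23.14 + 36.84 = 59.98 and greater than |23.14 − 36.84| = 13.70.

13.70 < x < 59.98 (mm)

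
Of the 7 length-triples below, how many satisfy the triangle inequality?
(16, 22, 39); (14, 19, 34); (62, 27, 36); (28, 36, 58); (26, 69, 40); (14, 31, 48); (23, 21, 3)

(16,22,39): 16+22 ≤ 39 → not valid
(14,19,34): 14+19 ≤ 34 → not valid
(27,36,62): 27+36 > 62 → valid
(28,36,58): 28+36 > 58 → valid
(26,40,69): 26+40 ≤ 69 → not valid
(14,31,48): 14+31 ≤ 48 → not valid
(3,21,23): 3+21 > 23 → valid
3 of the 7 triples form a triangle.

3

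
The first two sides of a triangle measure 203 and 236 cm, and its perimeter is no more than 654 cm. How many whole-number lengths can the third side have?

Triangle inequality: 33 < x < 439. Perimeter ≤ 654 gives x ≤ 654 − 203 − 236 = 215.
So 33 < x ≤ 215; integers 34 through 215: 182 values.

182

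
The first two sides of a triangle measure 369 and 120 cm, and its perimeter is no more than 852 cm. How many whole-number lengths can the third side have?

Triangle inequality: 249 < x < 489. Perimeter ≤ 852 gives x ≤ 852 − 369 − 120 = 363.
So 249 < x ≤ 363; integers 250 through 363: 114 values.

114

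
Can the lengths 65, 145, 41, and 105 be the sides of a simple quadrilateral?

Yes

A quadrilateral exists iff every side is shorter than the sum of the others — equivalently, the longest side is less than the sum of the rest.
Longest side 145 < 211 (sum of the remaining 3), so yes.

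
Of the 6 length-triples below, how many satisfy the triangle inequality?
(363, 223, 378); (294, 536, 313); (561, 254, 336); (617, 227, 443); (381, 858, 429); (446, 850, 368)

4

(223,363,378): 223+363 > 378 → valid
(294,313,536): 294+313 > 536 → valid
(254,336,561): 254+336 > 561 → valid
(227,443,617): 227+443 > 617 → valid
(381,429,858): 381+429 ≤ 858 → not valid
(368,446,850): 368+446 ≤ 850 → not valid
4 of the 6 triples form a triangle.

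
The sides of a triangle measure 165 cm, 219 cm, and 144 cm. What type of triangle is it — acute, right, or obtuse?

Compare the square of the longest side to the sum of squares of the other two: 144² + 165² = 47961 = 219².

right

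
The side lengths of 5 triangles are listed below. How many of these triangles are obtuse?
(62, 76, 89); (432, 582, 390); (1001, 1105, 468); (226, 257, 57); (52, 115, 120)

(62,76,89): 62²+76² = 9620 > 7921 = 89² → acute
(432,582,390): 390²+432² = 338724 = 582² → right
(1001,1105,468): 468²+1001² = 1221025 = 1105² → right
(226,257,57): 57²+226² = 54325 < 66049 = 257² → obtuse
(52,115,120): 52²+115² = 15929 > 14400 = 120² → acute
1 of the 5 is obtuse.

1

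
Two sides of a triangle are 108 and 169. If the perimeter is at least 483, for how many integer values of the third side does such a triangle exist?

Triangle inequality: 61 < x < 277. Perimeter ≥ 483 gives x ≥ 483 − 108 − 169 = 206.
So 206 ≤ x < 277; integers 206 through 276: 71 values.

71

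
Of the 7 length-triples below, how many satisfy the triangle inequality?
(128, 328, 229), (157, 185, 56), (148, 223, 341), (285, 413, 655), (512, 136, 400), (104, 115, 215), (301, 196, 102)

(128,229,328): 128+229 > 328 → valid
(56,157,185): 56+157 > 185 → valid
(148,223,341): 148+223 > 341 → valid
(285,413,655): 285+413 > 655 → valid
(136,400,512): 136+400 > 512 → valid
(104,115,215): 104+115 > 215 → valid
(102,196,301): 102+196 ≤ 301 → not valid
6 of the 7 triples form a triangle.

6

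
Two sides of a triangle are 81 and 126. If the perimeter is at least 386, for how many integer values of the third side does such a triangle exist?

28

Triangle inequality: 45 < x < 207. Perimeter ≥ 386 gives x ≥ 386 − 81 − 126 = 179.
So 179 ≤ x < 207; integers 179 through 206: 28 values.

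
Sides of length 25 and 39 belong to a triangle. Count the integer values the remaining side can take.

49

The third side lies in the open interval (14, 64).
Integers from 15 to 63 inclusive: 63 − 15 + 1 = 49.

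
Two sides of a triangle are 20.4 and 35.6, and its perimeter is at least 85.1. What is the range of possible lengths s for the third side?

29.1 ≤ s < 56.0

Triangle inequality alone gives 15.2 < s < 56.0.
The perimeter condition gives s ≥ 85.1 − 20.4 − 35.6 = 29.1.
Intersecting the two: 29.1 ≤ s < 56.0.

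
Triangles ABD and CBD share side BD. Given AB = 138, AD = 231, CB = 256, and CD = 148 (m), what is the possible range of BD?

108 < BD < 369

From triangle ABD: |138 − 231| < BD < 138 + 231, i.e. 93 < BD < 369.
From triangle CBD: 108 < BD < 404.
Both must hold, so BD lies in the intersection.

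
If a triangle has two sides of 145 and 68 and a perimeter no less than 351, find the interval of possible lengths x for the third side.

Triangle inequality alone gives 77 < x < 213.
The perimeter condition gives x ≥ 351 − 145 − 68 = 138.
Intersecting the two: 138 ≤ x < 213.

138 ≤ x < 213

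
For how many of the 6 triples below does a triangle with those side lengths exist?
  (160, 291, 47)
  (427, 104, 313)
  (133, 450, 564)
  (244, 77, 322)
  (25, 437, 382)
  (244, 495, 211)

1

(47,160,291): 47+160 ≤ 291 → not valid
(104,313,427): 104+313 ≤ 427 → not valid
(133,450,564): 133+450 > 564 → valid
(77,244,322): 77+244 ≤ 322 → not valid
(25,382,437): 25+382 ≤ 437 → not valid
(211,244,495): 211+244 ≤ 495 → not valid
1 of the 6 triples forms a triangle.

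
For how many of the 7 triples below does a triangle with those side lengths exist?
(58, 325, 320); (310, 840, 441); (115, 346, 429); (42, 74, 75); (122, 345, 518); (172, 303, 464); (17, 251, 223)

(58,320,325): 58+320 > 325 → valid
(310,441,840): 310+441 ≤ 840 → not valid
(115,346,429): 115+346 > 429 → valid
(42,74,75): 42+74 > 75 → valid
(122,345,518): 122+345 ≤ 518 → not valid
(172,303,464): 172+303 > 464 → valid
(17,223,251): 17+223 ≤ 251 → not valid
4 of the 7 triples form a triangle.

4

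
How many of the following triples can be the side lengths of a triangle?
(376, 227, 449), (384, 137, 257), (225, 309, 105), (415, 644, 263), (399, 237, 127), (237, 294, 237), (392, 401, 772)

6

(227,376,449): 227+376 > 449 → valid
(137,257,384): 137+257 > 384 → valid
(105,225,309): 105+225 > 309 → valid
(263,415,644): 263+415 > 644 → valid
(127,237,399): 127+237 ≤ 399 → not valid
(237,237,294): 237+237 > 294 → valid
(392,401,772): 392+401 > 772 → valid
6 of the 7 triples form a triangle.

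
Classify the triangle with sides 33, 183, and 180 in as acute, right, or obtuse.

right

Compare the square of the longest side to the sum of squares of the other two: 33² + 180² = 33489 = 183².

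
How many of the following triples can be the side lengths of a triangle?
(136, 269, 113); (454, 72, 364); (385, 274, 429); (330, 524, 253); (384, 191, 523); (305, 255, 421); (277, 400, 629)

5

(113,136,269): 113+136 ≤ 269 → not valid
(72,364,454): 72+364 ≤ 454 → not valid
(274,385,429): 274+385 > 429 → valid
(253,330,524): 253+330 > 524 → valid
(191,384,523): 191+384 > 523 → valid
(255,305,421): 255+305 > 421 → valid
(277,400,629): 277+400 > 629 → valid
5 of the 7 triples form a triangle.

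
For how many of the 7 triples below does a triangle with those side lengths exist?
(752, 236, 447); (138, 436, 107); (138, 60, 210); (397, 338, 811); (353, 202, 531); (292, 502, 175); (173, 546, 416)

(236,447,752): 236+447 ≤ 752 → not valid
(107,138,436): 107+138 ≤ 436 → not valid
(60,138,210): 60+138 ≤ 210 → not valid
(338,397,811): 338+397 ≤ 811 → not valid
(202,353,531): 202+353 > 531 → valid
(175,292,502): 175+292 ≤ 502 → not valid
(173,416,546): 173+416 > 546 → valid
2 of the 7 triples form a triangle.

2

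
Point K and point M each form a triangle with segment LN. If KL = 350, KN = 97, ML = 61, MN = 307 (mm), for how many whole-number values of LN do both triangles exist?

From triangle KLN: 253 < LN < 447.
From triangle MLN: 246 < LN < 368.
Intersection: 253 < LN < 368, so integers 254 through 367: 114 values.

114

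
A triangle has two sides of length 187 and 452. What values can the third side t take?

By the triangle inequality, t must be less than 187 + 452 = 639 and greater than |187 − 452| = 265.

265 < t < 639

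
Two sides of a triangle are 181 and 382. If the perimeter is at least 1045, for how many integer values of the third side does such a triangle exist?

Triangle inequality: 201 < x < 563. Perimeter ≥ 1045 gives x ≥ 1045 − 181 − 382 = 482.
So 482 ≤ x < 563; integers 482 through 562: 81 values.

81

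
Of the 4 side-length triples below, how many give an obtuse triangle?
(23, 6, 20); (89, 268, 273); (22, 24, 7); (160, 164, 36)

(23,6,20): 6²+20² = 436 < 529 = 23² → obtuse
(89,268,273): 89²+268² = 79745 > 74529 = 273² → acute
(22,24,7): 7²+22² = 533 < 576 = 24² → obtuse
(160,164,36): 36²+160² = 26896 = 164² → right
2 of the 4 are obtuse.

2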